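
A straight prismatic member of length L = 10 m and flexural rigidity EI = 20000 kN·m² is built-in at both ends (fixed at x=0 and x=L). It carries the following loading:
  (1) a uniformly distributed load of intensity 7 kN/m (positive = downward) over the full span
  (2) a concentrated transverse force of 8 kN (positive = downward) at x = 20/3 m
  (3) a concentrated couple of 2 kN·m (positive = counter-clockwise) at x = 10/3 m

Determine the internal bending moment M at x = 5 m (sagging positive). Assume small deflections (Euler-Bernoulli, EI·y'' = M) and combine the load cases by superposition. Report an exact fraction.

Load 1 — uniform load w=7 kN/m over full span:
  M_1 = wLx/2 - wL²/12 - wx²/2 = 7·10·5/2 - 7·10²/12 - 7·5²/2 = 175/6 kN·m
Load 2 — point force P=8 kN at a=20/3 m (b=L-a=10/3):
  M_2 = Pb²(3a+b)x/L³ - Pab²/L²  [x≤a] = 8·(10/3)²·(3·(20/3)+(10/3))·5/10³ - 8·(20/3)·(10/3)²/10² = 40/9 kN·m
Load 3 — applied couple M₀=2 kN·m at a=10/3 m (b=L-a=20/3):
  M_3 = R_Ax - M_A - M₀  [x>a] with R_A=4/15, M_A=0 = (4/15)·5 - 0 - 2 = -2/3 kN·m
Superposition: M = Σ M_i = 593/18 kN·m ≈ 32.944444 kN·m

M(5) = 593/18 kN·m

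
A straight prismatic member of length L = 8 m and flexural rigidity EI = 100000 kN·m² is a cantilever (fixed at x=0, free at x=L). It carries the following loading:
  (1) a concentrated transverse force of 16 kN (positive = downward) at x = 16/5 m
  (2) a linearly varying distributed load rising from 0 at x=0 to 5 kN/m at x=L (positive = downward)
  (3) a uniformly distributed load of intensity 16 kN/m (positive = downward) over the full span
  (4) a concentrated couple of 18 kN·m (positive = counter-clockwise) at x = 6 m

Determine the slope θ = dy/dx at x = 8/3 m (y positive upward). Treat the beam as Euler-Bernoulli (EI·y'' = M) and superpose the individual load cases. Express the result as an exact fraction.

θ(8/3) = -91663/7593750 rad

Load 1 — point force P=16 kN at a=16/5 m (b=L-a=24/5):
  θ_1 = -Px(2a-x)/(2EI)  [x≤a] = -16·(8/3)·(2·(16/5)-(8/3))/(2·100000) = -112/140625 rad
Load 2 — triangular load w₀=5 kN/m (0→w₀ over full span):
  θ_2 = (w₀Lx²/4-w₀L²x/3-w₀x⁴/(24L))/EI = (5·8·(8/3)²/4-5·8²·(8/3)/3-5·(8/3)⁴/(24·8))/100000 = -326/151875 rad
Load 3 — uniform load w=16 kN/m over full span:
  θ_3 = -wx(x²-3Lx+3L²)/(6EI) = -16·(8/3)·((8/3)²-3·8·(8/3)+3·8²)/(6·100000) = -2432/253125 rad
Load 4 — applied couple M₀=18 kN·m at a=6 m (b=L-a=2):
  θ_4 = M₀x/EI  [x≤a] = 18·(8/3)/100000 = 3/6250 rad
Superposition: θ = Σ θ_i = -91663/7593750 rad ≈ -0.012071 rad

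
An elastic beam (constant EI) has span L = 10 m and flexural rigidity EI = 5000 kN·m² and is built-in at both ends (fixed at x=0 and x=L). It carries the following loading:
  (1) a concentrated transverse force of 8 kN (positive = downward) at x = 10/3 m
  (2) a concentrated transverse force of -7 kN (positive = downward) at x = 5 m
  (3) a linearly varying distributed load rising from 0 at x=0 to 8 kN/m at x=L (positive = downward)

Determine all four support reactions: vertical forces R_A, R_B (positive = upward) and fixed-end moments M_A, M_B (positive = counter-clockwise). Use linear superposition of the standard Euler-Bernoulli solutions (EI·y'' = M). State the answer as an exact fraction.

Load 1 — point force P=8 kN at a=10/3 m (b=L-a=20/3):
  R_A = Pb²(3a+b)/L³ = 8·(20/3)²·(3·(10/3)+(20/3))/10³ = 160/27 kN
  M_A = Pab²/L² = 8·(10/3)·(20/3)²/10² = 320/27 kN·m
  R_B = Pa²(a+3b)/L³ = 8·(10/3)²·((10/3)+3·(20/3))/10³ = 56/27 kN
  M_B = -Pa²b/L² = -8·(10/3)²·(20/3)/10² = -160/27 kN·m
Load 2 — point force P=-7 kN at a=5 m (b=L-a=5):
  R_A = Pb²(3a+b)/L³ = (-7)·5²·(3·5+5)/10³ = -7/2 kN
  M_A = Pab²/L² = (-7)·5·5²/10² = -35/4 kN·m
  R_B = Pa²(a+3b)/L³ = (-7)·5²·(5+3·5)/10³ = -7/2 kN
  M_B = -Pa²b/L² = -(-7)·5²·5/10² = 35/4 kN·m
Load 3 — triangular load w₀=8 kN/m (0→w₀ over full span):
  R_A = 3w₀L/20 = 3·8·10/20 = 12 kN
  M_A = w₀L²/30 = 8·10²/30 = 80/3 kN·m
  R_B = 7w₀L/20 = 7·8·10/20 = 28 kN
  M_B = -w₀L²/20 = -8·10²/20 = -40 kN·m
Superposition: R_A = 779/54 kN, M_A = 3215/108 kN·m, R_B = 1435/54 kN, M_B = -4015/108 kN·m

R_A = 779/54 kN, M_A = 3215/108 kN·m, R_B = 1435/54 kN, M_B = -4015/108 kN·m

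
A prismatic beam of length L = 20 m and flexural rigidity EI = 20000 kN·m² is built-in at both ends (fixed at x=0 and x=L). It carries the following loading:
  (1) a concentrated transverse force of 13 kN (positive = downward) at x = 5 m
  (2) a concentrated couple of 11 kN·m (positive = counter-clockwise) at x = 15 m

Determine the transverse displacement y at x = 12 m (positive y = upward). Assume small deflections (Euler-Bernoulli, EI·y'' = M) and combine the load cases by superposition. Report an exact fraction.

Load 1 — point force P=13 kN at a=5 m (b=L-a=15):
  y_1 = -Pa²(L-x)²(3bL-(3b+a)(L-x))/(6L³EI)  [x>a] = -13·5²·(20-12)²·(3·15·20-(3·15+5)·(20-12))/(6·20³·20000) = -13/1200 m
Load 2 — applied couple M₀=11 kN·m at a=15 m (b=L-a=5):
  y_2 = (R_Ax³/6 - M_Ax²/2)/EI  [x≤a] with R_A=99/160, M_A=55/16 = ((99/160)·12³/6 - (55/16)·12²/2)/20000 = -693/200000 m
Superposition: y = Σ y_i = -8579/600000 m ≈ -0.014298 m

y(12) = -8579/600000 m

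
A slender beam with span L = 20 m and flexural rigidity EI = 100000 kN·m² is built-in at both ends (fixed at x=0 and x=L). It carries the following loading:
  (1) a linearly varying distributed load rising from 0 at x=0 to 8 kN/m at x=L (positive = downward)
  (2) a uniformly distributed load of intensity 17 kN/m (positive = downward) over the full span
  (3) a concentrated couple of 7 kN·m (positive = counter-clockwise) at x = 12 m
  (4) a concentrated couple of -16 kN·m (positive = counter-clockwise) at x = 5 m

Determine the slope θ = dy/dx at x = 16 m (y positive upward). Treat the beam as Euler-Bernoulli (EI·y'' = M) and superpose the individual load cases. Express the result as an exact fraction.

θ(16) = 128863/9375000 rad

Load 1 — triangular load w₀=8 kN/m (0→w₀ over full span):
  θ_1 = -w₀(2x(L-x)(L-2x)(x+2L)+x²(L-x)²)/(120LEI) = -8·(2·16·(20-16)·(20-2·16)·(16+2·20)+16²·(20-16)²)/(120·20·100000) = 128/46875 rad
Load 2 — uniform load w=17 kN/m over full span:
  θ_2 = -wx(L-x)(L-2x)/(12EI) = -17·16·(20-16)·(20-2·16)/(12·100000) = 34/3125 rad
Load 3 — applied couple M₀=7 kN·m at a=12 m (b=L-a=8):
  θ_3 = (R_Ax²/2 - M_Ax - M₀(x-a))/EI  [x>a] with R_A=63/125, M_A=56/25 = ((63/125)·16²/2 - (56/25)·16 - 7·(16-12))/100000 = 21/3125000 rad
Load 4 — applied couple M₀=-16 kN·m at a=5 m (b=L-a=15):
  θ_4 = (R_Ax²/2 - M_Ax - M₀(x-a))/EI  [x>a] with R_A=-9/10, M_A=3 = ((-9/10)·16²/2 - 3·16 - (-16)·(16-5))/100000 = 2/15625 rad
Superposition: θ = Σ θ_i = 128863/9375000 rad ≈ 0.013745 rad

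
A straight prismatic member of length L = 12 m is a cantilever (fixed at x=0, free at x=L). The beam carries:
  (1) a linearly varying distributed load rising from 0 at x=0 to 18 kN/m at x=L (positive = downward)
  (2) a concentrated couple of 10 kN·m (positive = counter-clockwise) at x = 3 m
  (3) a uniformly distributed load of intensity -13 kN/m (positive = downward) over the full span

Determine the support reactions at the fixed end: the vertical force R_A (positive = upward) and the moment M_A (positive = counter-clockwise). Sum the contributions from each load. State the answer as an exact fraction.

R_A = -48 kN, M_A = -82 kN·m

Load 1 — triangular load w₀=18 kN/m (0→w₀ over full span):
  R_A = w₀L/2 = 18·12/2 = 108 kN
  M_A = w₀L²/3 = 18·12²/3 = 864 kN·m
Load 2 — applied couple M₀=10 kN·m at a=3 m (b=L-a=9):
  R_A = 0 kN
  M_A = -M₀ = -10 kN·m
Load 3 — uniform load w=-13 kN/m over full span:
  R_A = wL = (-13)·12 = -156 kN
  M_A = wL²/2 = (-13)·12²/2 = -936 kN·m
Superposition: R_A = -48 kN, M_A = -82 kN·m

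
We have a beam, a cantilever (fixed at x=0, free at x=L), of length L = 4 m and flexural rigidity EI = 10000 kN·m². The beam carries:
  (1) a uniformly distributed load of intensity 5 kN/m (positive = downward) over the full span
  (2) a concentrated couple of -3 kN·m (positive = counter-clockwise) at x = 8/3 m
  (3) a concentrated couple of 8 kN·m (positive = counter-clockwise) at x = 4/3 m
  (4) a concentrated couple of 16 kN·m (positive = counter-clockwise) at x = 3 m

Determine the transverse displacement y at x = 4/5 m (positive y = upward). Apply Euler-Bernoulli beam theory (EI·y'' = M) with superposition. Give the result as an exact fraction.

Load 1 — uniform load w=5 kN/m over full span:
  y_1 = -wx²(x²-4Lx+6L²)/(24EI) = -5·(4/5)²·((4/5)²-4·4·(4/5)+6·4²)/(24·10000) = -262/234375 m
Load 2 — applied couple M₀=-3 kN·m at a=8/3 m (b=L-a=4/3):
  y_2 = M₀x²/(2EI)  [x≤a] = (-3)·(4/5)²/(2·10000) = -3/31250 m
Load 3 — applied couple M₀=8 kN·m at a=4/3 m (b=L-a=8/3):
  y_3 = M₀x²/(2EI)  [x≤a] = 8·(4/5)²/(2·10000) = 4/15625 m
Load 4 — applied couple M₀=16 kN·m at a=3 m (b=L-a=1):
  y_4 = M₀x²/(2EI)  [x≤a] = 16·(4/5)²/(2·10000) = 8/15625 m
Superposition: y = Σ y_i = -209/468750 m ≈ -0.000446 m

y(4/5) = -209/468750 m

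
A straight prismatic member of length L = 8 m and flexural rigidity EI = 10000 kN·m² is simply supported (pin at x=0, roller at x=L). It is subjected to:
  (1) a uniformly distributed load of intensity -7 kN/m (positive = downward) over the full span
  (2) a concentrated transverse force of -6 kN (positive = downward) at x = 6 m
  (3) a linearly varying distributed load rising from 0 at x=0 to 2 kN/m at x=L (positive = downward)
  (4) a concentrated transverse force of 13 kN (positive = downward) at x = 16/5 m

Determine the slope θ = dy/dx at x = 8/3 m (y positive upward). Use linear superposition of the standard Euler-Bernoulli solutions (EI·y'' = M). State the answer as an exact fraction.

θ(8/3) = 1369817/303750000 rad

Load 1 — uniform load w=-7 kN/m over full span:
  θ_1 = -w(L³-6Lx²+4x³)/(24EI) = -(-7)·(8³-6·8·(8/3)²+4·(8/3)³)/(24·10000) = 364/50625 rad
Load 2 — point force P=-6 kN at a=6 m (b=L-a=2):
  θ_2 = -Pb(L²-b²-3x²)/(6LEI)  [x≤a] = -(-6)·2·(8²-2²-3·(8/3)²)/(6·8·10000) = 29/30000 rad
Load 3 — triangular load w₀=2 kN/m (0→w₀ over full span):
  θ_3 = -w₀(7L⁴-30L²x²+15x⁴)/(360LEI) = -2·(7·8⁴-30·8²·(8/3)²+15·(8/3)⁴)/(360·8·10000) = -832/759375 rad
Load 4 — point force P=13 kN at a=16/5 m (b=L-a=24/5):
  θ_4 = -Pb(L²-b²-3x²)/(6LEI)  [x≤a] = -13·(24/5)·(8²-(24/5)²-3·(8/3)²)/(6·8·10000) = -598/234375 rad
Superposition: θ = Σ θ_i = 1369817/303750000 rad ≈ 0.004510 rad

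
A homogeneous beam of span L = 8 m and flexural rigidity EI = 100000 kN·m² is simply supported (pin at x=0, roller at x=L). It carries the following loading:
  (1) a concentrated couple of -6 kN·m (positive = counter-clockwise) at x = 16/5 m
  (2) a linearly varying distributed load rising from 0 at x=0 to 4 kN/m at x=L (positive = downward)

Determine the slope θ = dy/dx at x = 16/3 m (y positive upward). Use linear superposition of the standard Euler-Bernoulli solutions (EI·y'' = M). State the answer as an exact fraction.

θ(16/3) = 7847/37968750 rad

Load 1 — applied couple M₀=-6 kN·m at a=16/5 m (b=L-a=24/5):
  θ_1 = (M₀x²/(2L)-M₀(x-a)+C₁)/EI  [x>a] with C₁=M₀(3b²-L²)/(6L)=-16/25 = ((-6)·(16/3)²/(2·8)-(-6)·((16/3)-(16/5))+(-16/25))/100000 = 7/468750 rad
Load 2 — triangular load w₀=4 kN/m (0→w₀ over full span):
  θ_2 = -w₀(7L⁴-30L²x²+15x⁴)/(360LEI) = -4·(7·8⁴-30·8²·(16/3)²+15·(16/3)⁴)/(360·8·100000) = 728/3796875 rad
Superposition: θ = Σ θ_i = 7847/37968750 rad ≈ 0.000207 rad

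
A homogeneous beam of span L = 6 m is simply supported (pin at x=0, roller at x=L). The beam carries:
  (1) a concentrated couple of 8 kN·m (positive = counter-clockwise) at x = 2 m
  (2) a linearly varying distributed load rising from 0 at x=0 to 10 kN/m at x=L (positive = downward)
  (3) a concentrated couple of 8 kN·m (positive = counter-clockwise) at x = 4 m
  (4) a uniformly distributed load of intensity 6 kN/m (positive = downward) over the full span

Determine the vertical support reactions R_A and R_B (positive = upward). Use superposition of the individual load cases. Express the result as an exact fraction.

Load 1 — applied couple M₀=8 kN·m at a=2 m (b=L-a=4):
  R_A = M₀/L = 8/6 = 4/3 kN
  R_B = -M₀/L = -8/6 = -4/3 kN
Load 2 — triangular load w₀=10 kN/m (0→w₀ over full span):
  R_A = w₀L/6 = 10·6/6 = 10 kN
  R_B = w₀L/3 = 10·6/3 = 20 kN
Load 3 — applied couple M₀=8 kN·m at a=4 m (b=L-a=2):
  R_A = M₀/L = 8/6 = 4/3 kN
  R_B = -M₀/L = -8/6 = -4/3 kN
Load 4 — uniform load w=6 kN/m over full span:
  R_A = wL/2 = 6·6/2 = 18 kN
  R_B = wL/2 = 6·6/2 = 18 kN
Superposition: R_A = 92/3 kN, R_B = 106/3 kN

R_A = 92/3 kN, R_B = 106/3 kN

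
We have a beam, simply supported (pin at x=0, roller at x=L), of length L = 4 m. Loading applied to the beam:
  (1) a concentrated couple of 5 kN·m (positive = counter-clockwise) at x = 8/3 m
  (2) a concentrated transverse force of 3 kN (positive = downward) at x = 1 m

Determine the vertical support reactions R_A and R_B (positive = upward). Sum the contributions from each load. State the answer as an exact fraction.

Load 1 — applied couple M₀=5 kN·m at a=8/3 m (b=L-a=4/3):
  R_A = M₀/L = 5/4 kN
  R_B = -M₀/L = -5/4 kN
Load 2 — point force P=3 kN at a=1 m (b=L-a=3):
  R_A = Pb/L = 3·3/4 = 9/4 kN
  R_B = Pa/L = 3·1/4 = 3/4 kN
Superposition: R_A = 7/2 kN, R_B = -1/2 kN

R_A = 7/2 kN, R_B = -1/2 kN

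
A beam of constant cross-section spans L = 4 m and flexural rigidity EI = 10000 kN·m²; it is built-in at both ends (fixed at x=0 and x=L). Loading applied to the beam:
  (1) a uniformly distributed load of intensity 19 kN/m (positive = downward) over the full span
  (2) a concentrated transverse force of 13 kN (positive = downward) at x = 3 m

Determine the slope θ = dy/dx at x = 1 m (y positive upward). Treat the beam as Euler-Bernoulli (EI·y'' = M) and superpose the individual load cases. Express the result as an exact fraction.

Load 1 — uniform load w=19 kN/m over full span:
  θ_1 = -wx(L-x)(L-2x)/(12EI) = -19·1·(4-1)·(4-2·1)/(12·10000) = -19/20000 rad
Load 2 — point force P=13 kN at a=3 m (b=L-a=1):
  θ_2 = -Pb²x(2aL-(3a+b)x)/(2L³EI)  [x≤a] = -13·1²·1·(2·3·4-(3·3+1)·1)/(2·4³·10000) = -91/640000 rad
Superposition: θ = Σ θ_i = -699/640000 rad ≈ -0.001092 rad

θ(1) = -699/640000 rad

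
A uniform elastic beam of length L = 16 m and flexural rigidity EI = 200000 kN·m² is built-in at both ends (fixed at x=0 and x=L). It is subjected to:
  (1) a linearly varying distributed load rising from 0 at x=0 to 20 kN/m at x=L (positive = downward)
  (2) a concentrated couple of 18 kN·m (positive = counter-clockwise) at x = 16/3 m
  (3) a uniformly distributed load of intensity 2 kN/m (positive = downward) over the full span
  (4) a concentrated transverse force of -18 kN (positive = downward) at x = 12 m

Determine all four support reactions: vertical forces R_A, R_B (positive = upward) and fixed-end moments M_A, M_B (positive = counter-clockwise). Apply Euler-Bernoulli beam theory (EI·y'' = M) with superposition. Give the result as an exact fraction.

Load 1 — triangular load w₀=20 kN/m (0→w₀ over full span):
  R_A = 3w₀L/20 = 3·20·16/20 = 48 kN
  M_A = w₀L²/30 = 20·16²/30 = 512/3 kN·m
  R_B = 7w₀L/20 = 7·20·16/20 = 112 kN
  M_B = -w₀L²/20 = -20·16²/20 = -256 kN·m
Load 2 — applied couple M₀=18 kN·m at a=16/3 m (b=L-a=32/3):
  R_A = 6M₀ab/L³ = 6·18·(16/3)·(32/3)/16³ = 3/2 kN
  M_A = M₀b(2a-b)/L² = 18·(32/3)·(2·(16/3)-(32/3))/16² = 0 kN·m
  R_B = -6M₀ab/L³ = -6·18·(16/3)·(32/3)/16³ = -3/2 kN
  M_B = M₀a(2b-a)/L² = 18·(16/3)·(2·(32/3)-(16/3))/16² = 6 kN·m
Load 3 — uniform load w=2 kN/m over full span:
  R_A = wL/2 = 2·16/2 = 16 kN
  M_A = wL²/12 = 2·16²/12 = 128/3 kN·m
  R_B = wL/2 = 2·16/2 = 16 kN
  M_B = -wL²/12 = -2·16²/12 = -128/3 kN·m
Load 4 — point force P=-18 kN at a=12 m (b=L-a=4):
  R_A = Pb²(3a+b)/L³ = (-18)·4²·(3·12+4)/16³ = -45/16 kN
  M_A = Pab²/L² = (-18)·12·4²/16² = -27/2 kN·m
  R_B = Pa²(a+3b)/L³ = (-18)·12²·(12+3·4)/16³ = -243/16 kN
  M_B = -Pa²b/L² = -(-18)·12²·4/16² = 81/2 kN·m
Superposition: R_A = 1003/16 kN, M_A = 1199/6 kN·m, R_B = 1781/16 kN, M_B = -1513/6 kN·m

R_A = 1003/16 kN, M_A = 1199/6 kN·m, R_B = 1781/16 kN, M_B = -1513/6 kN·m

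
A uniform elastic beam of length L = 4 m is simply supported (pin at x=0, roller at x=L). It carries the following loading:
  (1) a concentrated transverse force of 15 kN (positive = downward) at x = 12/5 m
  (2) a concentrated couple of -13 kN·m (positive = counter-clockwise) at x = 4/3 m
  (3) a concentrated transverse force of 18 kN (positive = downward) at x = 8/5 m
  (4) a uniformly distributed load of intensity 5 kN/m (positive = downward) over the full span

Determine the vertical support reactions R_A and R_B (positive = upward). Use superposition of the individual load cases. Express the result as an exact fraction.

Load 1 — point force P=15 kN at a=12/5 m (b=L-a=8/5):
  R_A = Pb/L = 15·(8/5)/4 = 6 kN
  R_B = Pa/L = 15·(12/5)/4 = 9 kN
Load 2 — applied couple M₀=-13 kN·m at a=4/3 m (b=L-a=8/3):
  R_A = M₀/L = (-13)/4 = -13/4 kN
  R_B = -M₀/L = -(-13)/4 = 13/4 kN
Load 3 — point force P=18 kN at a=8/5 m (b=L-a=12/5):
  R_A = Pb/L = 18·(12/5)/4 = 54/5 kN
  R_B = Pa/L = 18·(8/5)/4 = 36/5 kN
Load 4 — uniform load w=5 kN/m over full span:
  R_A = wL/2 = 5·4/2 = 10 kN
  R_B = wL/2 = 5·4/2 = 10 kN
Superposition: R_A = 471/20 kN, R_B = 589/20 kN

R_A = 471/20 kN, R_B = 589/20 kN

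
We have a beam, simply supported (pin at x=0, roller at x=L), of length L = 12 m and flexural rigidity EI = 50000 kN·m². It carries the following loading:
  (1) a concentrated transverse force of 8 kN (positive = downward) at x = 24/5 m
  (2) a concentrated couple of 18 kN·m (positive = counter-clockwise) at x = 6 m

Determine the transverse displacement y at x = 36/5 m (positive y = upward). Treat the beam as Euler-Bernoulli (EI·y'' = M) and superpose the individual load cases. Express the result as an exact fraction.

y(36/5) = -18369/3906250 m

Load 1 — point force P=8 kN at a=24/5 m (b=L-a=36/5):
  y_1 = -Pa(L-x)(2Lx-a²-x²)/(6LEI)  [x>a] = -8·(24/5)·(12-(36/5))·(2·12·(36/5)-(24/5)²-(36/5)²)/(6·12·50000) = -9792/1953125 m
Load 2 — applied couple M₀=18 kN·m at a=6 m (b=L-a=6):
  y_2 = (M₀x³/(6L)-M₀(x-a)²/2+C₁x)/EI  [x>a] with C₁=M₀(3b²-L²)/(6L)=-9 = (18·(36/5)³/(6·12)-18·((36/5)-6)²/2+(-9)·(36/5))/50000 = 243/781250 m
Superposition: y = Σ y_i = -18369/3906250 m ≈ -0.004702 m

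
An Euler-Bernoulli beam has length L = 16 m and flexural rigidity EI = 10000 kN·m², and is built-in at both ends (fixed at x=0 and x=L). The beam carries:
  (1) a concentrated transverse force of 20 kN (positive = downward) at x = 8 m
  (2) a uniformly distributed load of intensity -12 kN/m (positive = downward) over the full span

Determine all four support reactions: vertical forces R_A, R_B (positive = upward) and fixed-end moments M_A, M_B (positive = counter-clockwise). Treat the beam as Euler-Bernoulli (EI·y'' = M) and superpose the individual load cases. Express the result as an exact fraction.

Load 1 — point force P=20 kN at a=8 m (b=L-a=8):
  R_A = Pb²(3a+b)/L³ = 20·8²·(3·8+8)/16³ = 10 kN
  M_A = Pab²/L² = 20·8·8²/16² = 40 kN·m
  R_B = Pa²(a+3b)/L³ = 20·8²·(8+3·8)/16³ = 10 kN
  M_B = -Pa²b/L² = -20·8²·8/16² = -40 kN·m
Load 2 — uniform load w=-12 kN/m over full span:
  R_A = wL/2 = (-12)·16/2 = -96 kN
  M_A = wL²/12 = (-12)·16²/12 = -256 kN·m
  R_B = wL/2 = (-12)·16/2 = -96 kN
  M_B = -wL²/12 = -(-12)·16²/12 = 256 kN·m
Superposition: R_A = -86 kN, M_A = -216 kN·m, R_B = -86 kN, M_B = 216 kN·m

R_A = -86 kN, M_A = -216 kN·m, R_B = -86 kN, M_B = 216 kN·m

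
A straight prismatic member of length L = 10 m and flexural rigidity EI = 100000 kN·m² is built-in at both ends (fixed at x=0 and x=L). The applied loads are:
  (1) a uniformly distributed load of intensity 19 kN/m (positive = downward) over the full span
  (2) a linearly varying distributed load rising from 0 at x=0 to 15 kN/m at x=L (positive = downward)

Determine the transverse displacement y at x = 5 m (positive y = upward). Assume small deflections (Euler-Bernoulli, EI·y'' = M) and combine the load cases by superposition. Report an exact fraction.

y(5) = -53/7680 m

Load 1 — uniform load w=19 kN/m over full span:
  y_1 = -wx²(L-x)²/(24EI) = -19·5²·(10-5)²/(24·100000) = -19/3840 m
Load 2 — triangular load w₀=15 kN/m (0→w₀ over full span):
  y_2 = -w₀x²(L-x)²(x+2L)/(120LEI) = -15·5²·(10-5)²·(5+2·10)/(120·10·100000) = -1/512 m
Superposition: y = Σ y_i = -53/7680 m ≈ -0.006901 m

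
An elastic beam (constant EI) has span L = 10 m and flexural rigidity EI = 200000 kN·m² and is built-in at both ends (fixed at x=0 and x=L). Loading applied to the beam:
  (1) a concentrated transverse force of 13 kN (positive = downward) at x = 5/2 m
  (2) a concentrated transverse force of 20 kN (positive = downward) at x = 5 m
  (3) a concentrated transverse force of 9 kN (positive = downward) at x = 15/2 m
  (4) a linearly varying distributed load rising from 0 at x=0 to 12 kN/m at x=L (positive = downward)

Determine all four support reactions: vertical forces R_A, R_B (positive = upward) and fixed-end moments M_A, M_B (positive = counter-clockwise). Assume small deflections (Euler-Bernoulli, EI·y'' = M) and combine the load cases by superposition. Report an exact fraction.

Load 1 — point force P=13 kN at a=5/2 m (b=L-a=15/2):
  R_A = Pb²(3a+b)/L³ = 13·(15/2)²·(3·(5/2)+(15/2))/10³ = 351/32 kN
  M_A = Pab²/L² = 13·(5/2)·(15/2)²/10² = 585/32 kN·m
  R_B = Pa²(a+3b)/L³ = 13·(5/2)²·((5/2)+3·(15/2))/10³ = 65/32 kN
  M_B = -Pa²b/L² = -13·(5/2)²·(15/2)/10² = -195/32 kN·m
Load 2 — point force P=20 kN at a=5 m (b=L-a=5):
  R_A = Pb²(3a+b)/L³ = 20·5²·(3·5+5)/10³ = 10 kN
  M_A = Pab²/L² = 20·5·5²/10² = 25 kN·m
  R_B = Pa²(a+3b)/L³ = 20·5²·(5+3·5)/10³ = 10 kN
  M_B = -Pa²b/L² = -20·5²·5/10² = -25 kN·m
Load 3 — point force P=9 kN at a=15/2 m (b=L-a=5/2):
  R_A = Pb²(3a+b)/L³ = 9·(5/2)²·(3·(15/2)+(5/2))/10³ = 45/32 kN
  M_A = Pab²/L² = 9·(15/2)·(5/2)²/10² = 135/32 kN·m
  R_B = Pa²(a+3b)/L³ = 9·(15/2)²·((15/2)+3·(5/2))/10³ = 243/32 kN
  M_B = -Pa²b/L² = -9·(15/2)²·(5/2)/10² = -405/32 kN·m
Load 4 — triangular load w₀=12 kN/m (0→w₀ over full span):
  R_A = 3w₀L/20 = 3·12·10/20 = 18 kN
  M_A = w₀L²/30 = 12·10²/30 = 40 kN·m
  R_B = 7w₀L/20 = 7·12·10/20 = 42 kN
  M_B = -w₀L²/20 = -12·10²/20 = -60 kN·m
Superposition: R_A = 323/8 kN, M_A = 175/2 kN·m, R_B = 493/8 kN, M_B = -415/4 kN·m

R_A = 323/8 kN, M_A = 175/2 kN·m, R_B = 493/8 kN, M_B = -415/4 kN·m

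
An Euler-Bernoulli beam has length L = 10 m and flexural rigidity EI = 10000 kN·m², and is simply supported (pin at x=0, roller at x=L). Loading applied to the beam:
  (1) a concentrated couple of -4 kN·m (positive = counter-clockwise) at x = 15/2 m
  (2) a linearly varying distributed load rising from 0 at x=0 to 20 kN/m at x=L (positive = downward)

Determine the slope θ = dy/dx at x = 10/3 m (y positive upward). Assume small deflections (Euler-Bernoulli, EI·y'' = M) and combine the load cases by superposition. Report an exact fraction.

Load 1 — applied couple M₀=-4 kN·m at a=15/2 m (b=L-a=5/2):
  θ_1 = (M₀x²/(2L)+C₁)/EI  [x≤a] with C₁=M₀(3b²-L²)/(6L)=65/12 = ((-4)·(10/3)²/(2·10)+(65/12))/10000 = 23/72000 rad
Load 2 — triangular load w₀=20 kN/m (0→w₀ over full span):
  θ_2 = -w₀(7L⁴-30L²x²+15x⁴)/(360LEI) = -20·(7·10⁴-30·10²·(10/3)²+15·(10/3)⁴)/(360·10·10000) = -26/1215 rad
Superposition: θ = Σ θ_i = -40979/1944000 rad ≈ -0.021080 rad

θ(10/3) = -40979/1944000 rad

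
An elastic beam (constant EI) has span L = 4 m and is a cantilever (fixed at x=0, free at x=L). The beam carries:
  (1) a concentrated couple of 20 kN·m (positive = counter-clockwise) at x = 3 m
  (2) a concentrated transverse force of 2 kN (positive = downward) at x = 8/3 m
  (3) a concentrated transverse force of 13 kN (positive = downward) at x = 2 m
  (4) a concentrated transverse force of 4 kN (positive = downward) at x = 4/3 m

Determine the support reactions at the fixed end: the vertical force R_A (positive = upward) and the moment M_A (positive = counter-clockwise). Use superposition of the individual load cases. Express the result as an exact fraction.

R_A = 19 kN, M_A = 50/3 kN·m

Load 1 — applied couple M₀=20 kN·m at a=3 m (b=L-a=1):
  R_A = 0 kN
  M_A = -M₀ = -20 kN·m
Load 2 — point force P=2 kN at a=8/3 m (b=L-a=4/3):
  R_A = P = 2 kN
  M_A = Pa = 2·(8/3) = 16/3 kN·m
Load 3 — point force P=13 kN at a=2 m (b=L-a=2):
  R_A = P = 13 kN
  M_A = Pa = 13·2 = 26 kN·m
Load 4 — point force P=4 kN at a=4/3 m (b=L-a=8/3):
  R_A = P = 4 kN
  M_A = Pa = 4·(4/3) = 16/3 kN·m
Superposition: R_A = 19 kN, M_A = 50/3 kN·m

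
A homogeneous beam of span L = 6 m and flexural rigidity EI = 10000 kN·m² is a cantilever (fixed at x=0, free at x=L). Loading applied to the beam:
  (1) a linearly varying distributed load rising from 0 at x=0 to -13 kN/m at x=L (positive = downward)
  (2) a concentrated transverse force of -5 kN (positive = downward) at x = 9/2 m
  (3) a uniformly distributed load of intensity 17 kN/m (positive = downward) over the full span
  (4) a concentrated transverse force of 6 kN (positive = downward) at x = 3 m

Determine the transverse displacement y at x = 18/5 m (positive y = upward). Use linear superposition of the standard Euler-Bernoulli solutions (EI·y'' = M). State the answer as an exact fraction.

Load 1 — triangular load w₀=-13 kN/m (0→w₀ over full span):
  y_1 = (w₀Lx³/12-w₀L²x²/6-w₀x⁵/(120L))/EI = ((-13)·6·(18/5)³/12-(-13)·6²·(18/5)²/6-(-13)·(18/5)⁵/(120·6))/10000 = 5613543/78125000 m
Load 2 — point force P=-5 kN at a=9/2 m (b=L-a=3/2):
  y_2 = -Px²(3a-x)/(6EI)  [x≤a] = -(-5)·(18/5)²·(3·(9/2)-(18/5))/(6·10000) = 2673/250000 m
Load 3 — uniform load w=17 kN/m over full span:
  y_3 = -wx²(x²-4Lx+6L²)/(24EI) = -17·(18/5)²·((18/5)²-4·6·(18/5)+6·6²)/(24·10000) = -408969/3125000 m
Load 4 — point force P=6 kN at a=3 m (b=L-a=3):
  y_4 = -Pa²(3x-a)/(6EI)  [x>a] = -6·3²·(3·(18/5)-3)/(6·10000) = -351/50000 m
Superposition: y = Σ y_i = -4323807/78125000 m ≈ -0.055345 m

y(18/5) = -4323807/78125000 m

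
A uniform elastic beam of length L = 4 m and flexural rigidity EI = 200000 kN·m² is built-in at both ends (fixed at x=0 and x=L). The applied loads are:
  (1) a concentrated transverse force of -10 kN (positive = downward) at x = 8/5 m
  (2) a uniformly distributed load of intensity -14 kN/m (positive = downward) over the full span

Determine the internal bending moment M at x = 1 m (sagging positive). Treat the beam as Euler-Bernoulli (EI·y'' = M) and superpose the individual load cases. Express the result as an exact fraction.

M(1) = -229/75 kN·m

Load 1 — point force P=-10 kN at a=8/5 m (b=L-a=12/5):
  M_1 = Pb²(3a+b)x/L³ - Pab²/L²  [x≤a] = (-10)·(12/5)²·(3·(8/5)+(12/5))·1/4³ - (-10)·(8/5)·(12/5)²/4² = -18/25 kN·m
Load 2 — uniform load w=-14 kN/m over full span:
  M_2 = wLx/2 - wL²/12 - wx²/2 = (-14)·4·1/2 - (-14)·4²/12 - (-14)·1²/2 = -7/3 kN·m
Superposition: M = Σ M_i = -229/75 kN·m ≈ -3.053333 kN·m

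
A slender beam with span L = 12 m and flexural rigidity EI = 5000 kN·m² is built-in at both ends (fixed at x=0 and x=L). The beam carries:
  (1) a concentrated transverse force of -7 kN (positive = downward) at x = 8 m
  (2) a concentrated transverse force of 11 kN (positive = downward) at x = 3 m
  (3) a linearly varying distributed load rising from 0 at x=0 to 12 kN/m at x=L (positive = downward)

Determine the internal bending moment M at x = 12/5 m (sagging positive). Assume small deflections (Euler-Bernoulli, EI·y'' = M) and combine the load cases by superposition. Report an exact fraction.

Load 1 — point force P=-7 kN at a=8 m (b=L-a=4):
  M_1 = Pb²(3a+b)x/L³ - Pab²/L²  [x≤a] = (-7)·4²·(3·8+4)·(12/5)/12³ - (-7)·8·4²/12² = 28/15 kN·m
Load 2 — point force P=11 kN at a=3 m (b=L-a=9):
  M_2 = Pb²(3a+b)x/L³ - Pab²/L²  [x≤a] = 11·9²·(3·3+9)·(12/5)/12³ - 11·3·9²/12² = 297/80 kN·m
Load 3 — triangular load w₀=12 kN/m (0→w₀ over full span):
  M_3 = 3w₀Lx/20 - w₀L²/30 - w₀x³/(6L) = 3·12·12·(12/5)/20 - 12·12²/30 - 12·(12/5)³/(6·12) = -1008/125 kN·m
Superposition: M = Σ M_i = -14909/6000 kN·m ≈ -2.484833 kN·m

M(12/5) = -14909/6000 kN·m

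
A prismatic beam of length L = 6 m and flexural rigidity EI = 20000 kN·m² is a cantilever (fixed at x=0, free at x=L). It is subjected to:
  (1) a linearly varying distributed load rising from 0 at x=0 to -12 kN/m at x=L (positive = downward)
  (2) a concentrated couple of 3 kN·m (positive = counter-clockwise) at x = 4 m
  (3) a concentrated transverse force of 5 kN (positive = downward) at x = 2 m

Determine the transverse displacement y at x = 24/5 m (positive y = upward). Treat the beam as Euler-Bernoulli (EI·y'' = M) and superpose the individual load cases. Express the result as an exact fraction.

y(24/5) = 12071039/234375000 m

Load 1 — triangular load w₀=-12 kN/m (0→w₀ over full span):
  y_1 = (w₀Lx³/12-w₀L²x²/6-w₀x⁵/(120L))/EI = ((-12)·6·(24/5)³/12-(-12)·6²·(24/5)²/6-(-12)·(24/5)⁵/(120·6))/20000 = 506736/9765625 m
Load 2 — applied couple M₀=3 kN·m at a=4 m (b=L-a=2):
  y_2 = M₀a(2x-a)/(2EI)  [x>a] = 3·4·(2·(24/5)-4)/(2·20000) = 21/12500 m
Load 3 — point force P=5 kN at a=2 m (b=L-a=4):
  y_3 = -Pa²(3x-a)/(6EI)  [x>a] = -5·2²·(3·(24/5)-2)/(6·20000) = -31/15000 m
Superposition: y = Σ y_i = 12071039/234375000 m ≈ 0.051503 m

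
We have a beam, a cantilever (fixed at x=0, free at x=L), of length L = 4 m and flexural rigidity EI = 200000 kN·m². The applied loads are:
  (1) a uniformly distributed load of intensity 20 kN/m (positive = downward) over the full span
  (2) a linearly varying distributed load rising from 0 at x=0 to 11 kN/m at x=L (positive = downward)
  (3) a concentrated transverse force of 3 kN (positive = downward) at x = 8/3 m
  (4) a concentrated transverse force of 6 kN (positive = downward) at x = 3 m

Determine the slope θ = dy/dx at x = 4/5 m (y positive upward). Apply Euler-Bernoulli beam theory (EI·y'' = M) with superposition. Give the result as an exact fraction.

Load 1 — uniform load w=20 kN/m over full span:
  θ_1 = -wx(x²-3Lx+3L²)/(6EI) = -20·(4/5)·((4/5)²-3·4·(4/5)+3·4²)/(6·200000) = -122/234375 rad
Load 2 — triangular load w₀=11 kN/m (0→w₀ over full span):
  θ_2 = (w₀Lx²/4-w₀L²x/3-w₀x⁴/(24L))/EI = (11·4·(4/5)²/4-11·4²·(4/5)/3-11·(4/5)⁴/(24·4))/200000 = -9361/46875000 rad
Load 3 — point force P=3 kN at a=8/3 m (b=L-a=4/3):
  θ_3 = -Px(2a-x)/(2EI)  [x≤a] = -3·(4/5)·(2·(8/3)-(4/5))/(2·200000) = -17/625000 rad
Load 4 — point force P=6 kN at a=3 m (b=L-a=1):
  θ_4 = -Px(2a-x)/(2EI)  [x≤a] = -6·(4/5)·(2·3-(4/5))/(2·200000) = -39/625000 rad
Superposition: θ = Σ θ_i = -37961/46875000 rad ≈ -0.000810 rad

θ(4/5) = -37961/46875000 rad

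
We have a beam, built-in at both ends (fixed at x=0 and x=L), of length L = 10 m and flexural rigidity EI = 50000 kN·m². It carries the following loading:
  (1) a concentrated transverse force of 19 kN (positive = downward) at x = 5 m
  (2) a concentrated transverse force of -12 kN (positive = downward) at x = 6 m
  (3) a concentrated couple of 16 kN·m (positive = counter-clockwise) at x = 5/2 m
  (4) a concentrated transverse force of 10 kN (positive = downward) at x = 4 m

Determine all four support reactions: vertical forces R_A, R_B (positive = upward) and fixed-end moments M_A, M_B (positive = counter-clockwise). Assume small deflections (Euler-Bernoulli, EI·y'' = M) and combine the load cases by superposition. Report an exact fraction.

R_A = 3389/250 kN, M_A = 2363/100 kN·m, R_B = 861/250 kN, M_B = -1107/100 kN·m

Load 1 — point force P=19 kN at a=5 m (b=L-a=5):
  R_A = Pb²(3a+b)/L³ = 19·5²·(3·5+5)/10³ = 19/2 kN
  M_A = Pab²/L² = 19·5·5²/10² = 95/4 kN·m
  R_B = Pa²(a+3b)/L³ = 19·5²·(5+3·5)/10³ = 19/2 kN
  M_B = -Pa²b/L² = -19·5²·5/10² = -95/4 kN·m
Load 2 — point force P=-12 kN at a=6 m (b=L-a=4):
  R_A = Pb²(3a+b)/L³ = (-12)·4²·(3·6+4)/10³ = -528/125 kN
  M_A = Pab²/L² = (-12)·6·4²/10² = -288/25 kN·m
  R_B = Pa²(a+3b)/L³ = (-12)·6²·(6+3·4)/10³ = -972/125 kN
  M_B = -Pa²b/L² = -(-12)·6²·4/10² = 432/25 kN·m
Load 3 — applied couple M₀=16 kN·m at a=5/2 m (b=L-a=15/2):
  R_A = 6M₀ab/L³ = 6·16·(5/2)·(15/2)/10³ = 9/5 kN
  M_A = M₀b(2a-b)/L² = 16·(15/2)·(2·(5/2)-(15/2))/10² = -3 kN·m
  R_B = -6M₀ab/L³ = -6·16·(5/2)·(15/2)/10³ = -9/5 kN
  M_B = M₀a(2b-a)/L² = 16·(5/2)·(2·(15/2)-(5/2))/10² = 5 kN·m
Load 4 — point force P=10 kN at a=4 m (b=L-a=6):
  R_A = Pb²(3a+b)/L³ = 10·6²·(3·4+6)/10³ = 162/25 kN
  M_A = Pab²/L² = 10·4·6²/10² = 72/5 kN·m
  R_B = Pa²(a+3b)/L³ = 10·4²·(4+3·6)/10³ = 88/25 kN
  M_B = -Pa²b/L² = -10·4²·6/10² = -48/5 kN·m
Superposition: R_A = 3389/250 kN, M_A = 2363/100 kN·m, R_B = 861/250 kN, M_B = -1107/100 kN·m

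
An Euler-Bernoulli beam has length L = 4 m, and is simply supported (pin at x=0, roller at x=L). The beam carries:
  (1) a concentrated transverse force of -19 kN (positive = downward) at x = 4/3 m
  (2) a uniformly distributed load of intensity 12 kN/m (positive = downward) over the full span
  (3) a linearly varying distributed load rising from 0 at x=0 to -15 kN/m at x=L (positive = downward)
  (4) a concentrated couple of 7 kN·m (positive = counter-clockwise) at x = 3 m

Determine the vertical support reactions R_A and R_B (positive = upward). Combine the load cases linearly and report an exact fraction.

Load 1 — point force P=-19 kN at a=4/3 m (b=L-a=8/3):
  R_A = Pb/L = (-19)·(8/3)/4 = -38/3 kN
  R_B = Pa/L = (-19)·(4/3)/4 = -19/3 kN
Load 2 — uniform load w=12 kN/m over full span:
  R_A = wL/2 = 12·4/2 = 24 kN
  R_B = wL/2 = 12·4/2 = 24 kN
Load 3 — triangular load w₀=-15 kN/m (0→w₀ over full span):
  R_A = w₀L/6 = (-15)·4/6 = -10 kN
  R_B = w₀L/3 = (-15)·4/3 = -20 kN
Load 4 — applied couple M₀=7 kN·m at a=3 m (b=L-a=1):
  R_A = M₀/L = 7/4 kN
  R_B = -M₀/L = -7/4 kN
Superposition: R_A = 37/12 kN, R_B = -49/12 kN

R_A = 37/12 kN, R_B = -49/12 kN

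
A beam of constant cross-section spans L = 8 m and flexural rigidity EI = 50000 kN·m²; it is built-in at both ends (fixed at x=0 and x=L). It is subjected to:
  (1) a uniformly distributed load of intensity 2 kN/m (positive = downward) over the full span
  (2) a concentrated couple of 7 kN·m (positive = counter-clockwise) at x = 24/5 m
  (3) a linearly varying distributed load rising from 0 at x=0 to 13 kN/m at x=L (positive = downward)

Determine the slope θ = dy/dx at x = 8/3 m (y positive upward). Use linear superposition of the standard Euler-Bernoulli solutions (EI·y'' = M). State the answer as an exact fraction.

θ(8/3) = -11287/18984375 rad

Load 1 — uniform load w=2 kN/m over full span:
  θ_1 = -wx(L-x)(L-2x)/(12EI) = -2·(8/3)·(8-(8/3))·(8-2·(8/3))/(12·50000) = -32/253125 rad
Load 2 — applied couple M₀=7 kN·m at a=24/5 m (b=L-a=16/5):
  θ_2 = (R_Ax²/2 - M_Ax)/EI  [x≤a] with R_A=63/50, M_A=56/25 = ((63/50)·(8/3)²/2 - (56/25)·(8/3))/50000 = -7/234375 rad
Load 3 — triangular load w₀=13 kN/m (0→w₀ over full span):
  θ_3 = -w₀(2x(L-x)(L-2x)(x+2L)+x²(L-x)²)/(120LEI) = -13·(2·(8/3)·(8-(8/3))·(8-2·(8/3))·((8/3)+2·8)+(8/3)²·(8-(8/3))²)/(120·8·50000) = -1664/3796875 rad
Superposition: θ = Σ θ_i = -11287/18984375 rad ≈ -0.000595 rad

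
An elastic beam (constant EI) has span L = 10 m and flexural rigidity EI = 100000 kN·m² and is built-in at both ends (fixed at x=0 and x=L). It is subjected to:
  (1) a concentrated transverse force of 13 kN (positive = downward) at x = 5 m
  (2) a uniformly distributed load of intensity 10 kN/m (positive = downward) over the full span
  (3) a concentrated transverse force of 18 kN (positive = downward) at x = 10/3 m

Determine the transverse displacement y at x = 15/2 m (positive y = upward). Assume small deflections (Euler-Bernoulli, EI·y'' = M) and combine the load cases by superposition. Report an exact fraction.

Load 1 — point force P=13 kN at a=5 m (b=L-a=5):
  y_1 = -Pa²(L-x)²(3bL-(3b+a)(L-x))/(6L³EI)  [x>a] = -13·5²·(10-(15/2))²·(3·5·10-(3·5+5)·(10-(15/2)))/(6·10³·100000) = -13/38400 m
Load 2 — uniform load w=10 kN/m over full span:
  y_2 = -wx²(L-x)²/(24EI) = -10·(15/2)²·(10-(15/2))²/(24·100000) = -3/2048 m
Load 3 — point force P=18 kN at a=10/3 m (b=L-a=20/3):
  y_3 = -Pa²(L-x)²(3bL-(3b+a)(L-x))/(6L³EI)  [x>a] = -18·(10/3)²·(10-(15/2))²·(3·(20/3)·10-(3·(20/3)+(10/3))·(10-(15/2)))/(6·10³·100000) = -17/57600 m
Superposition: y = Σ y_i = -967/460800 m ≈ -0.002099 m

y(15/2) = -967/460800 m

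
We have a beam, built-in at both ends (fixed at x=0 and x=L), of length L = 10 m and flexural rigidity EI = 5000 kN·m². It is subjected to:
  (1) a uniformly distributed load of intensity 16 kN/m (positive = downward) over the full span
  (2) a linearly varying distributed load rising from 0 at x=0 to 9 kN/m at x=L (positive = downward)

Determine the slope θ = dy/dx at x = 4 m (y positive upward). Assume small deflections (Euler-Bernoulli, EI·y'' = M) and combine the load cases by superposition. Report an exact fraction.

Load 1 — uniform load w=16 kN/m over full span:
  θ_1 = -wx(L-x)(L-2x)/(12EI) = -16·4·(10-4)·(10-2·4)/(12·5000) = -8/625 rad
Load 2 — triangular load w₀=9 kN/m (0→w₀ over full span):
  θ_2 = -w₀(2x(L-x)(L-2x)(x+2L)+x²(L-x)²)/(120LEI) = -9·(2·4·(10-4)·(10-2·4)·(4+2·10)+4²·(10-4)²)/(120·10·5000) = -27/6250 rad
Superposition: θ = Σ θ_i = -107/6250 rad ≈ -0.017120 rad

θ(4) = -107/6250 rad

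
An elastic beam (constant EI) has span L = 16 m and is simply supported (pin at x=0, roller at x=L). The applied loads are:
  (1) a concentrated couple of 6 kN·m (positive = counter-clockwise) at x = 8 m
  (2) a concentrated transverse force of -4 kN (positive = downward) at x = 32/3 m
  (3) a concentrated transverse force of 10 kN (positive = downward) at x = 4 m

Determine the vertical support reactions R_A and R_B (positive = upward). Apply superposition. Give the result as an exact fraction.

R_A = 157/24 kN, R_B = -13/24 kN

Load 1 — applied couple M₀=6 kN·m at a=8 m (b=L-a=8):
  R_A = M₀/L = 6/16 = 3/8 kN
  R_B = -M₀/L = -6/16 = -3/8 kN
Load 2 — point force P=-4 kN at a=32/3 m (b=L-a=16/3):
  R_A = Pb/L = (-4)·(16/3)/16 = -4/3 kN
  R_B = Pa/L = (-4)·(32/3)/16 = -8/3 kN
Load 3 — point force P=10 kN at a=4 m (b=L-a=12):
  R_A = Pb/L = 10·12/16 = 15/2 kN
  R_B = Pa/L = 10·4/16 = 5/2 kN
Superposition: R_A = 157/24 kN, R_B = -13/24 kN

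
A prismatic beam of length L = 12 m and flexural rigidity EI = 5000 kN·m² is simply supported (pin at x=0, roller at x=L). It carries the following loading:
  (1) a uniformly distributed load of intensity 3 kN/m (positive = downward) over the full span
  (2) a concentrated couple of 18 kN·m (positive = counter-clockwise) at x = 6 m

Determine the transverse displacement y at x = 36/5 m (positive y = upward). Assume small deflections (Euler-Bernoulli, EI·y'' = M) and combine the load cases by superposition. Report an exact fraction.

y(36/5) = -59049/390625 m

Load 1 — uniform load w=3 kN/m over full span:
  y_1 = -wx(L³-2Lx²+x³)/(24EI) = -3·(36/5)·(12³-2·12·(36/5)²+(36/5)³)/(24·5000) = -60264/390625 m
Load 2 — applied couple M₀=18 kN·m at a=6 m (b=L-a=6):
  y_2 = (M₀x³/(6L)-M₀(x-a)²/2+C₁x)/EI  [x>a] with C₁=M₀(3b²-L²)/(6L)=-9 = (18·(36/5)³/(6·12)-18·((36/5)-6)²/2+(-9)·(36/5))/5000 = 243/78125 m
Superposition: y = Σ y_i = -59049/390625 m ≈ -0.151165 m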